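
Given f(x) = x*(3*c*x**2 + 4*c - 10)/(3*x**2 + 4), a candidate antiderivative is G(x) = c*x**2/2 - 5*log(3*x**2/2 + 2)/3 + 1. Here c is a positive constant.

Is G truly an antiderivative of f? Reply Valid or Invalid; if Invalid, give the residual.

Valid - the claim checks out under differentiation.

d/dx[G] = (3*c*x**3 + 4*c*x - 10*x)/(3*x**2 + 4)
This equals f(x) exactly, so the claim holds.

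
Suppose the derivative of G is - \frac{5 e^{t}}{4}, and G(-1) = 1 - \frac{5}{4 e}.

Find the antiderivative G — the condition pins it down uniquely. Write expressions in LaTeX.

A candidate passes only if d/dt[G] lands on the given G'(t) exactly.
A general antiderivative is - \frac{5 e^{t}}{4} + C.
The condition gives C = 1 - \frac{5}{4 e} - (- \frac{5}{4 e}) = 1.
So G(t) = - \frac{5 e^{t} - 4}{4}.
Check: d/dt[- \frac{5 e^{t} - 4}{4}] = - \frac{5 e^{t}}{4} = G'(t).

G(t) = - \frac{5 e^{t} - 4}{4}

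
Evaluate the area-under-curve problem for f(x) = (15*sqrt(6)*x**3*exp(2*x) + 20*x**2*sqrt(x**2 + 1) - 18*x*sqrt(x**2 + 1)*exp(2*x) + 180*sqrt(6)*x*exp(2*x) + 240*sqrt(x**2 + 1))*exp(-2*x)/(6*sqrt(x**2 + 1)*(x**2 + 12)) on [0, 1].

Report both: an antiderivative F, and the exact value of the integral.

Antiderivative: F(x) = 5*sqrt(3*x**2/2 + 3/2) - 3*log(x**2/2 + 6)/2 - 5*exp(-2*x)/3; value = -5*sqrt(6)/2 - 3*log(13/2)/2 - 5*exp(-2)/3 + 5/3 + 3*log(6)/2 + 5*sqrt(3)

Any candidate F(x) must reproduce f(x) exactly when differentiated.
F(x) = 5*sqrt(3*x**2/2 + 3/2) - 3*log(x**2/2 + 6)/2 - 5*exp(-2*x)/3 is an antiderivative of f.
Check: d/dx[5*sqrt(3*x**2/2 + 3/2) - 3*log(x**2/2 + 6)/2 - 5*exp(-2*x)/3] = (15*sqrt(6)*x**3*exp(2*x) + 20*x**2*sqrt(x**2 + 1) - 18*x*sqrt(x**2 + 1)*exp(2*x) + 180*sqrt(6)*x*exp(2*x) + 240*sqrt(x**2 + 1))/(6*x**2*sqrt(x**2 + 1)*exp(2*x) + 72*sqrt(x**2 + 1)*exp(2*x)), which equals f(x).
F(1) = -3*log(13/2)/2 - 5*exp(-2)/3 + 5*sqrt(3); F(0) = -3*log(6)/2 - 5/3 + 5*sqrt(6)/2.
Integral = F(1) - F(0) = -5*sqrt(6)/2 - 3*log(13/2)/2 - 5*exp(-2)/3 + 5/3 + 3*log(6)/2 + 5*sqrt(3).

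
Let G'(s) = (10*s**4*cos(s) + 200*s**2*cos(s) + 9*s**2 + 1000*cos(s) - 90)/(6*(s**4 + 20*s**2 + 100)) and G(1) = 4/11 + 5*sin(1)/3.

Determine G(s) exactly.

For G(s) to be correct, d/ds[G] must agree with the stated G'(s) identically.
A general antiderivative is -3*s/(4*(s**2/2 + 5)) + 5*sin(s)/3 + C.
The condition gives C = 4/11 + 5*sin(1)/3 - (-3/22 + 5*sin(1)/3) = 1/2.
So G(s) = -3*s/(4*(s**2/2 + 5)) + 5*sin(s)/3 + 1/2.
Check: d/ds[-3*s/(4*(s**2/2 + 5)) + 5*sin(s)/3 + 1/2] = (10*s**4*cos(s) + 200*s**2*cos(s) + 9*s**2 + 1000*cos(s) - 90)/(6*s**4 + 120*s**2 + 600), which equals G'(s).

G(s) = -3*s/(4*(s**2/2 + 5)) + 5*sin(s)/3 + 1/2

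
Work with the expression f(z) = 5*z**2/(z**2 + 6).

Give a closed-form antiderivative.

Recover f(z) by differentiating a candidate F(z); any mismatch rules it out.
Check: d/dz[5*z - 5*sqrt(6)*atan(sqrt(6)*z/6)] = 5*z**2/(z**2 + 6) = f(z).

An antiderivative is F(z) = 5*z - 5*sqrt(6)*atan(sqrt(6)*z/6).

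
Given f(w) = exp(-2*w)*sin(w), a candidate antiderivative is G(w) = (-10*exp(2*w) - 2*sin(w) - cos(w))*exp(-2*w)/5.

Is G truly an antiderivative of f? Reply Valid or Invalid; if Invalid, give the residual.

Valid: G'(w) = f(w).

d/dw[G] = exp(-2*w)*sin(w)
This equals f(w) exactly, so the claim holds.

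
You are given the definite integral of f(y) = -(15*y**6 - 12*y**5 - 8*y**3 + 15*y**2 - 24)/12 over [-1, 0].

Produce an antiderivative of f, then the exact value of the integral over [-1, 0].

Antiderivative: F(y) = -5*y**7/28 + y**6/6 + y**4/6 - 5*y**3/12 + 2*y; value = 15/14

A first test for any F(y): its y-derivative must equal f(y) identically.
F(y) = -5*y**7/28 + y**6/6 + y**4/6 - 5*y**3/12 + 2*y is an antiderivative of f.
Check: d/dy[-5*y**7/28 + y**6/6 + y**4/6 - 5*y**3/12 + 2*y] = -5*y**6/4 + y**5 + 2*y**3/3 - 5*y**2/4 + 2, which equals f(y).
F(0) = 0; F(-1) = -15/14.
Integral = F(0) - F(-1) = 15/14.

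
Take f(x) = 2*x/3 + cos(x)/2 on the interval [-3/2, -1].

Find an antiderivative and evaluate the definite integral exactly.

Antiderivative: F(x) = x**2/3 + sin(x)/2; value = -sin(1)/2 - 5/12 + sin(3/2)/2

Integrate term by term and add the pieces.
F(x) = x**2/3 + sin(x)/2 is an antiderivative of f.
Check: d/dx[x**2/3 + sin(x)/2] = 2*x/3 + cos(x)/2 = f(x).
F(-1) = 1/3 - sin(1)/2; F(-3/2) = 3/4 - sin(3/2)/2.
Integral = F(-1) - F(-3/2) = -sin(1)/2 - 5/12 + sin(3/2)/2.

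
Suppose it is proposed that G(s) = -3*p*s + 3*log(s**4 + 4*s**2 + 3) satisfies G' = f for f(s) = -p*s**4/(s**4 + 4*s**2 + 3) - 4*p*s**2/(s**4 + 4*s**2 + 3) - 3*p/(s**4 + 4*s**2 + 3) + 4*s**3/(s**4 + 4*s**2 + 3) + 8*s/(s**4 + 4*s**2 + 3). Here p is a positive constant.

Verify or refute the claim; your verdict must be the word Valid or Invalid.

d/ds[G] = (-3*p*s**4 - 12*p*s**2 - 9*p + 12*s**3 + 24*s)/(s**4 + 4*s**2 + 3)
d/ds[G] - f(s) = (-2*p*s**4 - 8*p*s**2 - 6*p + 8*s**3 + 16*s)/(s**4 + 4*s**2 + 3) != 0.

Invalid: d/ds[G] - f = (-2*p*s**4 - 8*p*s**2 - 6*p + 8*s**3 + 16*s)/(s**4 + 4*s**2 + 3), which is not 0.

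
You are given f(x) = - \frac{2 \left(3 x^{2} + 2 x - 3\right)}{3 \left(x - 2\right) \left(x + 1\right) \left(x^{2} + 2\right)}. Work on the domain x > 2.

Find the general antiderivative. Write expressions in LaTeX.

Factor the denominator (3 \left(x - 2\right) \left(x + 1\right) \left(x^{2} + 2\right)) and decompose: f = \frac{17 x - 32}{27 \left(x^{2} + 2\right)} - \frac{4}{27 \left(x + 1\right)} - \frac{13}{27 \left(x - 2\right)}; each piece integrates to a log, atan, or power term.
Check: d/dx[- \frac{13 \log{\left(x - 2 \right)}}{27} - \frac{4 \log{\left(x + 1 \right)}}{27} + \frac{17 \log{\left(x^{2} + 2 \right)}}{54} - \frac{16 \sqrt{2} \operatorname{atan}{\left(\frac{\sqrt{2} x}{2} \right)}}{27}] = \frac{- 6 x^{2} - 4 x + 6}{3 x^{4} - 3 x^{3} - 6 x - 12}, which equals f(x).

F(x) = - \frac{13 \log{\left(x - 2 \right)}}{27} - \frac{4 \log{\left(x + 1 \right)}}{27} + \frac{17 \log{\left(x^{2} + 2 \right)}}{54} - \frac{16 \sqrt{2} \operatorname{atan}{\left(\frac{\sqrt{2} x}{2} \right)}}{27} + C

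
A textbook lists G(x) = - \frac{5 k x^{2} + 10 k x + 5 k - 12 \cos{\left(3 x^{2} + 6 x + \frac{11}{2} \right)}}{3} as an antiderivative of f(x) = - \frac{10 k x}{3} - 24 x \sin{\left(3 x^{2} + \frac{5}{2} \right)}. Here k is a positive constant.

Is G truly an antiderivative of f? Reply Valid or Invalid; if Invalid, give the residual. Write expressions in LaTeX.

Invalid: d/dx[G] - f = - \frac{10 k}{3} + 24 x \sin{\left(3 x^{2} + \frac{5}{2} \right)} - 24 x \sin{\left(3 x^{2} + 6 x + \frac{11}{2} \right)} - 24 \sin{\left(3 x^{2} + 6 x + \frac{11}{2} \right)}, which is not 0.

d/dx[G] = - \frac{10 k x}{3} - \frac{10 k}{3} - 24 x \sin{\left(3 x^{2} + 6 x + \frac{11}{2} \right)} - 24 \sin{\left(3 x^{2} + 6 x + \frac{11}{2} \right)}
d/dx[G] - f(x) = - \frac{10 k}{3} + 24 x \sin{\left(3 x^{2} + \frac{5}{2} \right)} - 24 x \sin{\left(3 x^{2} + 6 x + \frac{11}{2} \right)} - 24 \sin{\left(3 x^{2} + 6 x + \frac{11}{2} \right)} != 0.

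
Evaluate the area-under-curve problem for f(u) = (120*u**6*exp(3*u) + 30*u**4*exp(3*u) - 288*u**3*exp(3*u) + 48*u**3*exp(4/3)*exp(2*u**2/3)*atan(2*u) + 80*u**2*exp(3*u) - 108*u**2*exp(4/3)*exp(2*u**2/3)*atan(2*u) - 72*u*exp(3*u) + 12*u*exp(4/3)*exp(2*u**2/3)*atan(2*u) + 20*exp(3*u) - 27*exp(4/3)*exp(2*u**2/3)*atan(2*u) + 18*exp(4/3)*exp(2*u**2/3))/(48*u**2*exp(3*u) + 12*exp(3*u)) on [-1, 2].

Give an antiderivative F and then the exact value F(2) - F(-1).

Antiderivative: F(u) = u**5/2 - 3*u**2 + 5*u/3 + 3*exp(4/3)*exp(-3*u)*exp(2*u**2/3)*atan(2*u)/4; value = 3*exp(-2)*atan(4)/4 + 25/2 + 3*exp(5)*atan(2)/4

Recover f(u) by differentiating a candidate F(u); any mismatch rules it out.
F(u) = u**5/2 - 3*u**2 + 5*u/3 + 3*exp(4/3)*exp(-3*u)*exp(2*u**2/3)*atan(2*u)/4 is an antiderivative of f.
Check: d/du[u**5/2 - 3*u**2 + 5*u/3 + 3*exp(4/3)*exp(-3*u)*exp(2*u**2/3)*atan(2*u)/4] = (120*u**6*exp(3*u) + 30*u**4*exp(3*u) - 288*u**3*exp(3*u) + 48*u**3*exp(4/3)*exp(2*u**2/3)*atan(2*u) + 80*u**2*exp(3*u) - 108*u**2*exp(4/3)*exp(2*u**2/3)*atan(2*u) - 72*u*exp(3*u) + 12*u*exp(4/3)*exp(2*u**2/3)*atan(2*u) + 20*exp(3*u) - 27*exp(4/3)*exp(2*u**2/3)*atan(2*u) + 18*exp(4/3)*exp(2*u**2/3))/(48*u**2*exp(3*u) + 12*exp(3*u)) = f(u).
F(2) = 3*exp(-2)*atan(4)/4 + 22/3; F(-1) = -3*exp(5)*atan(2)/4 - 31/6.
Integral = F(2) - F(-1) = 3*exp(-2)*atan(4)/4 + 25/2 + 3*exp(5)*atan(2)/4.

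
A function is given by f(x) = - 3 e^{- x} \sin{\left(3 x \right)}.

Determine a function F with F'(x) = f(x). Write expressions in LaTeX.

An antiderivative is F(x) = \frac{3 \left(\sin{\left(3 x \right)} + 3 \cos{\left(3 x \right)}\right) e^{- x}}{10}.

A candidate is checked by its d/dx: the result must match f(x).
Check: d/dx[\frac{3 \left(\sin{\left(3 x \right)} + 3 \cos{\left(3 x \right)}\right) e^{- x}}{10}] = - 3 e^{- x} \sin{\left(3 x \right)} = f(x).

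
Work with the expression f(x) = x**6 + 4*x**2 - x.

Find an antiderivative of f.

An antiderivative is F(x) = x**7/7 + 4*x**3/3 - x**2/2.

Integrate term by term and add the pieces.
Check: d/dx[x**7/7 + 4*x**3/3 - x**2/2] = x**6 + 4*x**2 - x = f(x).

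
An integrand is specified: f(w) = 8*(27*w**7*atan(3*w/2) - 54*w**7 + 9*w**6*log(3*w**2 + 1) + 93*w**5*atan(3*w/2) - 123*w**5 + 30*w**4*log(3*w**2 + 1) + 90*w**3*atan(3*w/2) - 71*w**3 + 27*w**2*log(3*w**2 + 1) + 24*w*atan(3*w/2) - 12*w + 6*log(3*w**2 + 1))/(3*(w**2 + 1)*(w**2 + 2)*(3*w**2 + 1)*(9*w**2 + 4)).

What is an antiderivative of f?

Recover f(w) by differentiating a candidate F(w); any mismatch rules it out.
Check: d/dw[4*log(3*w**2 + 1)*atan(3*w/2)/3 - 4*log(w**4/2 + 3*w**2/2 + 1)/3] = (216*w**7*atan(3*w/2) - 432*w**7 + 72*w**6*log(3*w**2 + 1) + 744*w**5*atan(3*w/2) - 984*w**5 + 240*w**4*log(3*w**2 + 1) + 720*w**3*atan(3*w/2) - 568*w**3 + 216*w**2*log(3*w**2 + 1) + 192*w*atan(3*w/2) - 96*w + 48*log(3*w**2 + 1))/(81*w**8 + 306*w**6 + 363*w**4 + 162*w**2 + 24), which equals f(w).

An antiderivative is F(w) = 4*log(3*w**2 + 1)*atan(3*w/2)/3 - 4*log(w**4/2 + 3*w**2/2 + 1)/3.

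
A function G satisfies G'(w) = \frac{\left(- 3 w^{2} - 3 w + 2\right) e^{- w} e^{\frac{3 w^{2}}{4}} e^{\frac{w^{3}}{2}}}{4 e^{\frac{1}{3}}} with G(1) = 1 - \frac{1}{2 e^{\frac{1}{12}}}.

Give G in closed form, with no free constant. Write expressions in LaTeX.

The substitution u = \frac{w^{3}}{2} + \frac{3 w^{2}}{4} - w - \frac{1}{3} works: G'(w) is exactly (dG/du)*(du/dw) for that inner function.
A general antiderivative is - \frac{e^{\frac{w^{3}}{2} + \frac{3 w^{2}}{4} - w - \frac{1}{3}}}{2} + C.
The condition gives C = 1 - \frac{1}{2 e^{\frac{1}{12}}} - (- \frac{1}{2 e^{\frac{1}{12}}}) = 1.
So G(w) = 1 - \frac{e^{\frac{w^{3}}{2} + \frac{3 w^{2}}{4} - w - \frac{1}{3}}}{2}.
Check: d/dw[1 - \frac{e^{\frac{w^{3}}{2} + \frac{3 w^{2}}{4} - w - \frac{1}{3}}}{2}] = - \frac{3 w^{2} e^{- w} e^{\frac{3 w^{2}}{4}} e^{\frac{w^{3}}{2}}}{4 e^{\frac{1}{3}}} - \frac{3 w e^{- w} e^{\frac{3 w^{2}}{4}} e^{\frac{w^{3}}{2}}}{4 e^{\frac{1}{3}}} + \frac{e^{- w} e^{\frac{3 w^{2}}{4}} e^{\frac{w^{3}}{2}}}{2 e^{\frac{1}{3}}}, which equals G'(w).

G(w) = 1 - \frac{e^{\frac{w^{3}}{2} + \frac{3 w^{2}}{4} - w - \frac{1}{3}}}{2}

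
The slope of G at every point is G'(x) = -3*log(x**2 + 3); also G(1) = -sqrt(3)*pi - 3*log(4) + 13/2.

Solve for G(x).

Differentiate the proposed G(x) back; it has to land on the given G'(x).
A general antiderivative is -3*x*log(x**2 + 3) + 6*x - 6*sqrt(3)*atan(sqrt(3)*x/3) + C.
The condition gives C = -sqrt(3)*pi - 3*log(4) + 13/2 - (-sqrt(3)*pi - 3*log(4) + 6) = 1/2.
So G(x) = -3*x*log(x**2 + 3) + 6*x - 6*sqrt(3)*atan(sqrt(3)*x/3) + 1/2.
Check: d/dx[-3*x*log(x**2 + 3) + 6*x - 6*sqrt(3)*atan(sqrt(3)*x/3) + 1/2] = -3*log(x**2 + 3) = G'(x).

G(x) = -3*x*log(x**2 + 3) + 6*x - 6*sqrt(3)*atan(sqrt(3)*x/3) + 1/2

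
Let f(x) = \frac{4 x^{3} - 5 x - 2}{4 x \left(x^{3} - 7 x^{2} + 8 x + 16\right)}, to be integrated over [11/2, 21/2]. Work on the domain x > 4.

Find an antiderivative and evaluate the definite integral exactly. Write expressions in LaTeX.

The denominator factors as 4 x \left(x - 4\right)^{2} \left(x + 1\right); partial fractions split f into directly integrable pieces: \frac{1}{100 \left(x + 1\right)} + \frac{817}{800 \left(x - 4\right)} + \frac{117}{40 \left(x - 4\right)^{2}} - \frac{1}{32 x}.
F(x) = \frac{- 25 \left(x - 4\right) \log{\left(x \right)} + 817 \left(x - 4\right) \log{\left(x - 4 \right)} + 8 \left(x - 4\right) \log{\left(x + 1 \right)} - 2340}{800 \left(x - 4\right)} is an antiderivative of f.
Check: d/dx[\frac{- 25 \left(x - 4\right) \log{\left(x \right)} + 817 \left(x - 4\right) \log{\left(x - 4 \right)} + 8 \left(x - 4\right) \log{\left(x + 1 \right)} - 2340}{800 \left(x - 4\right)}] = \frac{4 x^{3} - 5 x - 2}{4 x^{4} - 28 x^{3} + 32 x^{2} + 64 x}, which equals f(x).
F(21/2) = - \frac{9}{20} - \frac{\log{\left(\frac{21}{2} \right)}}{32} + \frac{\log{\left(\frac{23}{2} \right)}}{100} + \frac{817 \log{\left(\frac{13}{2} \right)}}{800}; F(11/2) = - \frac{39}{20} - \frac{\log{\left(\frac{11}{2} \right)}}{32} + \frac{\log{\left(\frac{13}{2} \right)}}{100} + \frac{817 \log{\left(\frac{3}{2} \right)}}{800}.
Integral = F(21/2) - F(11/2) = - \frac{817 \log{\left(\frac{3}{2} \right)}}{800} - \frac{\log{\left(\frac{21}{2} \right)}}{32} + \frac{\log{\left(\frac{23}{2} \right)}}{100} + \frac{\log{\left(\frac{11}{2} \right)}}{32} + \frac{3}{2} + \frac{809 \log{\left(\frac{13}{2} \right)}}{800}.

Antiderivative: F(x) = \frac{- 25 \left(x - 4\right) \log{\left(x \right)} + 817 \left(x - 4\right) \log{\left(x - 4 \right)} + 8 \left(x - 4\right) \log{\left(x + 1 \right)} - 2340}{800 \left(x - 4\right)}; value = - \frac{817 \log{\left(\frac{3}{2} \right)}}{800} - \frac{\log{\left(\frac{21}{2} \right)}}{32} + \frac{\log{\left(\frac{23}{2} \right)}}{100} + \frac{\log{\left(\frac{11}{2} \right)}}{32} + \frac{3}{2} + \frac{809 \log{\left(\frac{13}{2} \right)}}{800}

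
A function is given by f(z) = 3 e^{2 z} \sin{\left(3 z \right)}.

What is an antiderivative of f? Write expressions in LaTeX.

An antiderivative is F(z) = \frac{6 e^{2 z} \sin{\left(3 z \right)}}{13} - \frac{9 e^{2 z} \cos{\left(3 z \right)}}{13}.

Since d/dz undoes antidifferentiation here, F'(z) = f(z) is required of F(z).
Check: d/dz[\frac{6 e^{2 z} \sin{\left(3 z \right)}}{13} - \frac{9 e^{2 z} \cos{\left(3 z \right)}}{13}] = 3 e^{2 z} \sin{\left(3 z \right)} = f(z).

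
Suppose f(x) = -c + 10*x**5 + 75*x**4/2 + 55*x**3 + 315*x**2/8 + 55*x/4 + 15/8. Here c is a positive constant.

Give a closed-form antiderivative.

Integrate term by term and add the pieces.
Check: d/dx[(-24*c*x + 5*(2*x**2 + 3*x + 1)**3)/24] = -c + 10*x**5 + 75*x**4/2 + 55*x**3 + 315*x**2/8 + 55*x/4 + 15/8 = f(x).

An antiderivative is F(x) = (-24*c*x + 5*(2*x**2 + 3*x + 1)**3)/24.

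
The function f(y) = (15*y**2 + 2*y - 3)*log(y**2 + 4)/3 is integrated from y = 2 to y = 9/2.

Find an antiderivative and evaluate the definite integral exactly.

Antiderivative: F(y) = 5*y**3*log(y**2 + 4)/3 - 10*y**3/9 + y**2*log(y**2 + 4)/3 - y**2/3 - y*log(y**2 + 4) + 46*y/3 + 4*log(y**2 + 4)/3 - 92*atan(y/2)/3; value = -535/9 - 92*atan(9/4)/3 - 14*log(8) + 23*pi/3 + 3731*log(97/4)/24

Check any antiderivative F(y) by computing F'(y) and comparing it with f(y).
F(y) = 5*y**3*log(y**2 + 4)/3 - 10*y**3/9 + y**2*log(y**2 + 4)/3 - y**2/3 - y*log(y**2 + 4) + 46*y/3 + 4*log(y**2 + 4)/3 - 92*atan(y/2)/3 is an antiderivative of f.
Check: d/dy[5*y**3*log(y**2 + 4)/3 - 10*y**3/9 + y**2*log(y**2 + 4)/3 - y**2/3 - y*log(y**2 + 4) + 46*y/3 + 4*log(y**2 + 4)/3 - 92*atan(y/2)/3] = 5*y**2*log(y**2 + 4) + 2*y*log(y**2 + 4)/3 - log(y**2 + 4), which equals f(y).
F(9/2) = -39 - 92*atan(9/4)/3 + 3731*log(97/4)/24; F(2) = -23*pi/3 + 184/9 + 14*log(8).
Integral = F(9/2) - F(2) = -535/9 - 92*atan(9/4)/3 - 14*log(8) + 23*pi/3 + 3731*log(97/4)/24.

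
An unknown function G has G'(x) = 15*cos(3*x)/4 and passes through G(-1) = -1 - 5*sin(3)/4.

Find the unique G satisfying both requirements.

Any candidate G(x) must reproduce the stated G'(x) exactly.
A general antiderivative is 5*sin(3*x)/4 + C.
The condition gives C = -1 - 5*sin(3)/4 - (-5*sin(3)/4) = -1.
So G(x) = 5*sin(3*x)/4 - 1.
Check: d/dx[5*sin(3*x)/4 - 1] = 15*cos(3*x)/4 = G'(x).

G(x) = 5*sin(3*x)/4 - 1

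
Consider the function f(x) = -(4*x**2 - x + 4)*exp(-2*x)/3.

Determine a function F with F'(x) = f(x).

An antiderivative is F(x) = (8*x**2 + 6*x + 11)*exp(-2*x)/12.

f has the shape u'v + uv' for u = 2*x**2/3 + x/2 + 11/12 and v = exp(-2*x) — it is the derivative of the product u*v.
Check: d/dx[(8*x**2 + 6*x + 11)*exp(-2*x)/12] = (-4*x**2 + x - 4)*exp(-2*x)/3, which equals f(x).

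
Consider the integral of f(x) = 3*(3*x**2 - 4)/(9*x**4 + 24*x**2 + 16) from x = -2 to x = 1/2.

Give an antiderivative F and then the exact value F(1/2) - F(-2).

f has the shape u'v + uv' for u = -3*x/2 and v = 1/(3*x**2/2 + 2) — it is the derivative of the product u*v.
F(x) = -3*x/(2*(3*x**2/2 + 2)) is an antiderivative of f.
Check: d/dx[-3*x/(2*(3*x**2/2 + 2))] = (9*x**2 - 12)/(9*x**4 + 24*x**2 + 16), which equals f(x).
F(1/2) = -6/19; F(-2) = 3/8.
Integral = F(1/2) - F(-2) = -105/152.

Antiderivative: F(x) = -3*x/(2*(3*x**2/2 + 2)); value = -105/152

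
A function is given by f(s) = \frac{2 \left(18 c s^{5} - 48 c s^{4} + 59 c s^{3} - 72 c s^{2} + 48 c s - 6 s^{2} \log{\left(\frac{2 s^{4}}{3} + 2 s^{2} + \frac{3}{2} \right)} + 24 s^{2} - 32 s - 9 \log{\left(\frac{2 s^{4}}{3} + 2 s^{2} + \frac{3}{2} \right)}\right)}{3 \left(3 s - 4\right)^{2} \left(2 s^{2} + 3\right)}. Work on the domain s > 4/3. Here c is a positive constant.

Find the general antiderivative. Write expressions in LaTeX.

F(s) = \frac{c s^{2}}{3} + \frac{2 \log{\left(\frac{2 s^{4}}{3} + 2 s^{2} + \frac{3}{2} \right)}}{9 s - 12} + C

Since d/ds undoes antidifferentiation here, F'(s) = f(s) is required of F(s).
Check: d/ds[\frac{c s^{2}}{3} + \frac{2 \log{\left(\frac{2 s^{4}}{3} + 2 s^{2} + \frac{3}{2} \right)}}{9 s - 12}] = \frac{36 c s^{5} - 96 c s^{4} + 118 c s^{3} - 144 c s^{2} + 96 c s - 12 s^{2} \log{\left(\frac{2 s^{4}}{3} + 2 s^{2} + \frac{3}{2} \right)} + 48 s^{2} - 64 s - 18 \log{\left(\frac{2 s^{4}}{3} + 2 s^{2} + \frac{3}{2} \right)}}{54 s^{4} - 144 s^{3} + 177 s^{2} - 216 s + 144}, which equals f(s).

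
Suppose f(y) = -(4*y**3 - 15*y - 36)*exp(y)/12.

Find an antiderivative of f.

An antiderivative is F(y) = -y**3*exp(y)/3 + y**2*exp(y) - 3*y*exp(y)/4 + 15*exp(y)/4.

Recognize the product-rule pattern: f = u'v + uv' with u = -y**3/3 + y**2 - 3*y/4 + 15/4, v = exp(y), so integration by parts undoes it.
Check: d/dy[-y**3*exp(y)/3 + y**2*exp(y) - 3*y*exp(y)/4 + 15*exp(y)/4] = -y**3*exp(y)/3 + 5*y*exp(y)/4 + 3*exp(y), which equals f(y).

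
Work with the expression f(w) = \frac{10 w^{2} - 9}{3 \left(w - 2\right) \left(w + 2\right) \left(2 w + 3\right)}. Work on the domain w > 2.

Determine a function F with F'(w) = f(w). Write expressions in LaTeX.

An antiderivative is F(w) = \frac{31 \log{\left(w - 2 \right)} - 108 \log{\left(w + \frac{3}{2} \right)} + 217 \log{\left(w + 2 \right)}}{84}.

The denominator factors as 3 \left(w - 2\right) \left(w + 2\right) \left(2 w + 3\right); partial fractions split f into directly integrable pieces: - \frac{18}{7 \left(2 w + 3\right)} + \frac{31}{12 \left(w + 2\right)} + \frac{31}{84 \left(w - 2\right)}.
Check: d/dw[\frac{31 \log{\left(w - 2 \right)} - 108 \log{\left(w + \frac{3}{2} \right)} + 217 \log{\left(w + 2 \right)}}{84}] = \frac{10 w^{2} - 9}{6 w^{3} + 9 w^{2} - 24 w - 36}, which equals f(w).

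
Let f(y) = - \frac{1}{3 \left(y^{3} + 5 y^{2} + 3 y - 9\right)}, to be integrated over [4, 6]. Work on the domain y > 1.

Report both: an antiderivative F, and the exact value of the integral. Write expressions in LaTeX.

Factor the denominator (3 \left(y - 1\right) \left(y + 3\right)^{2}) and decompose: f = \frac{1}{48 \left(y + 3\right)} + \frac{1}{12 \left(y + 3\right)^{2}} - \frac{1}{48 \left(y - 1\right)}; each piece integrates to a log, atan, or power term.
F(y) = \frac{- y \log{\left(y - 1 \right)} + y \log{\left(y + 3 \right)} - 3 \log{\left(y - 1 \right)} + 3 \log{\left(y + 3 \right)} - 4}{48 \left(y + 3\right)} is an antiderivative of f.
Check: d/dy[\frac{- y \log{\left(y - 1 \right)} + y \log{\left(y + 3 \right)} - 3 \log{\left(y - 1 \right)} + 3 \log{\left(y + 3 \right)} - 4}{48 \left(y + 3\right)}] = - \frac{1}{3 y^{3} + 15 y^{2} + 9 y - 27}, which equals f(y).
F(6) = - \frac{\log{\left(5 \right)}}{48} - \frac{1}{108} + \frac{\log{\left(9 \right)}}{48}; F(4) = - \frac{\log{\left(3 \right)}}{48} - \frac{1}{84} + \frac{\log{\left(7 \right)}}{48}.
Integral = F(6) - F(4) = - \frac{\log{\left(7 \right)}}{48} - \frac{\log{\left(5 \right)}}{48} + \frac{1}{378} + \frac{\log{\left(3 \right)}}{48} + \frac{\log{\left(9 \right)}}{48}.

Antiderivative: F(y) = \frac{- y \log{\left(y - 1 \right)} + y \log{\left(y + 3 \right)} - 3 \log{\left(y - 1 \right)} + 3 \log{\left(y + 3 \right)} - 4}{48 \left(y + 3\right)}; value = - \frac{\log{\left(7 \right)}}{48} - \frac{\log{\left(5 \right)}}{48} + \frac{1}{378} + \frac{\log{\left(3 \right)}}{48} + \frac{\log{\left(9 \right)}}{48}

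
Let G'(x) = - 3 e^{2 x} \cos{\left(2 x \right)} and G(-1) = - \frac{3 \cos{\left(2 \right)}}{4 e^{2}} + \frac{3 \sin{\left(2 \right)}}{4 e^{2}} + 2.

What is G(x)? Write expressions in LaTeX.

A first test for any G(x): its x-derivative must equal the given G'(x).
A general antiderivative is - \frac{3 e^{2 x} \sin{\left(2 x \right)}}{4} - \frac{3 e^{2 x} \cos{\left(2 x \right)}}{4} + C.
The condition gives C = - \frac{3 \cos{\left(2 \right)}}{4 e^{2}} + \frac{3 \sin{\left(2 \right)}}{4 e^{2}} + 2 - (- \frac{3 \cos{\left(2 \right)}}{4 e^{2}} + \frac{3 \sin{\left(2 \right)}}{4 e^{2}}) = 2.
So G(x) = - \frac{3 e^{2 x} \sin{\left(2 x \right)}}{4} - \frac{3 e^{2 x} \cos{\left(2 x \right)}}{4} + 2.
Check: d/dx[- \frac{3 e^{2 x} \sin{\left(2 x \right)}}{4} - \frac{3 e^{2 x} \cos{\left(2 x \right)}}{4} + 2] = - 3 e^{2 x} \cos{\left(2 x \right)} = G'(x).

G(x) = - \frac{3 e^{2 x} \sin{\left(2 x \right)}}{4} - \frac{3 e^{2 x} \cos{\left(2 x \right)}}{4} + 2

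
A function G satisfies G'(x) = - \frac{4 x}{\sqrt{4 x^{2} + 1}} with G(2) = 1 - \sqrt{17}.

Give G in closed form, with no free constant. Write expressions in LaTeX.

The substitution u = 4 x^{2} + 1 works: G'(x) is exactly (dG/du)*(du/dx) for that inner function.
A general antiderivative is - \sqrt{4 x^{2} + 1} + C.
The condition gives C = 1 - \sqrt{17} - (- \sqrt{17}) = 1.
So G(x) = 1 - \sqrt{4 x^{2} + 1}.
Check: d/dx[1 - \sqrt{4 x^{2} + 1}] = - \frac{4 x}{\sqrt{4 x^{2} + 1}} = G'(x).

G(x) = 1 - \sqrt{4 x^{2} + 1}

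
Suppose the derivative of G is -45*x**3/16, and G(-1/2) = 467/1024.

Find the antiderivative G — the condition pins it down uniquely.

G(x) = 1/2 - 45*x**4/64

Check a candidate G(x) by differentiating: d/dx[G] must match the given G'(x).
A general antiderivative is -45*x**4/64 + C.
The condition gives C = 467/1024 - (-45/1024) = 1/2.
So G(x) = 1/2 - 45*x**4/64.
Check: d/dx[1/2 - 45*x**4/64] = -45*x**3/16 = G'(x).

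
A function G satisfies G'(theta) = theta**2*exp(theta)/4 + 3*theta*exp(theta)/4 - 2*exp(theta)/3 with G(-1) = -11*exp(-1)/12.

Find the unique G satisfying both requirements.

Recognize the product-rule pattern: G'(theta) = u'v + uv' with u = theta**2/4 + theta/4 - 11/12, v = exp(theta), so integration by parts undoes it.
A general antiderivative is (3*theta**2 + 3*theta - 11)*exp(theta)/12 + C.
The condition gives C = -11*exp(-1)/12 - (-11*exp(-1)/12) = 0.
So G(theta) = theta**2*exp(theta)/4 + theta*exp(theta)/4 - 11*exp(theta)/12.
Check: d/dtheta[theta**2*exp(theta)/4 + theta*exp(theta)/4 - 11*exp(theta)/12] = theta**2*exp(theta)/4 + 3*theta*exp(theta)/4 - 2*exp(theta)/3 = G'(theta).

G(theta) = theta**2*exp(theta)/4 + theta*exp(theta)/4 - 11*exp(theta)/12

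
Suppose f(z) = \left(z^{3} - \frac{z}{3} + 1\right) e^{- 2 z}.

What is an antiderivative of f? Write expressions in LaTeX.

An antiderivative is F(z) = \frac{\left(- 12 z^{3} - 18 z^{2} - 14 z - 19\right) e^{- 2 z}}{24}.

Recognize the product-rule pattern: f = u'v + uv' with u = - \frac{z^{3}}{2} - \frac{3 z^{2}}{4} - \frac{7 z}{12} - \frac{19}{24}, v = e^{- 2 z}, so integration by parts undoes it.
Check: d/dz[\frac{\left(- 12 z^{3} - 18 z^{2} - 14 z - 19\right) e^{- 2 z}}{24}] = \frac{\left(3 z^{3} - z + 3\right) e^{- 2 z}}{3}, which equals f(z).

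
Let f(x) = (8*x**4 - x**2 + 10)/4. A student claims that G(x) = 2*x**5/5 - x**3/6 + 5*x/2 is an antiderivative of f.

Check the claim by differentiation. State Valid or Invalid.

Invalid: d/dx[G] - f = -x**2/4, which is not 0.

d/dx[G] = 2*x**4 - x**2/2 + 5/2
d/dx[G] - f(x) = -x**2/4 != 0.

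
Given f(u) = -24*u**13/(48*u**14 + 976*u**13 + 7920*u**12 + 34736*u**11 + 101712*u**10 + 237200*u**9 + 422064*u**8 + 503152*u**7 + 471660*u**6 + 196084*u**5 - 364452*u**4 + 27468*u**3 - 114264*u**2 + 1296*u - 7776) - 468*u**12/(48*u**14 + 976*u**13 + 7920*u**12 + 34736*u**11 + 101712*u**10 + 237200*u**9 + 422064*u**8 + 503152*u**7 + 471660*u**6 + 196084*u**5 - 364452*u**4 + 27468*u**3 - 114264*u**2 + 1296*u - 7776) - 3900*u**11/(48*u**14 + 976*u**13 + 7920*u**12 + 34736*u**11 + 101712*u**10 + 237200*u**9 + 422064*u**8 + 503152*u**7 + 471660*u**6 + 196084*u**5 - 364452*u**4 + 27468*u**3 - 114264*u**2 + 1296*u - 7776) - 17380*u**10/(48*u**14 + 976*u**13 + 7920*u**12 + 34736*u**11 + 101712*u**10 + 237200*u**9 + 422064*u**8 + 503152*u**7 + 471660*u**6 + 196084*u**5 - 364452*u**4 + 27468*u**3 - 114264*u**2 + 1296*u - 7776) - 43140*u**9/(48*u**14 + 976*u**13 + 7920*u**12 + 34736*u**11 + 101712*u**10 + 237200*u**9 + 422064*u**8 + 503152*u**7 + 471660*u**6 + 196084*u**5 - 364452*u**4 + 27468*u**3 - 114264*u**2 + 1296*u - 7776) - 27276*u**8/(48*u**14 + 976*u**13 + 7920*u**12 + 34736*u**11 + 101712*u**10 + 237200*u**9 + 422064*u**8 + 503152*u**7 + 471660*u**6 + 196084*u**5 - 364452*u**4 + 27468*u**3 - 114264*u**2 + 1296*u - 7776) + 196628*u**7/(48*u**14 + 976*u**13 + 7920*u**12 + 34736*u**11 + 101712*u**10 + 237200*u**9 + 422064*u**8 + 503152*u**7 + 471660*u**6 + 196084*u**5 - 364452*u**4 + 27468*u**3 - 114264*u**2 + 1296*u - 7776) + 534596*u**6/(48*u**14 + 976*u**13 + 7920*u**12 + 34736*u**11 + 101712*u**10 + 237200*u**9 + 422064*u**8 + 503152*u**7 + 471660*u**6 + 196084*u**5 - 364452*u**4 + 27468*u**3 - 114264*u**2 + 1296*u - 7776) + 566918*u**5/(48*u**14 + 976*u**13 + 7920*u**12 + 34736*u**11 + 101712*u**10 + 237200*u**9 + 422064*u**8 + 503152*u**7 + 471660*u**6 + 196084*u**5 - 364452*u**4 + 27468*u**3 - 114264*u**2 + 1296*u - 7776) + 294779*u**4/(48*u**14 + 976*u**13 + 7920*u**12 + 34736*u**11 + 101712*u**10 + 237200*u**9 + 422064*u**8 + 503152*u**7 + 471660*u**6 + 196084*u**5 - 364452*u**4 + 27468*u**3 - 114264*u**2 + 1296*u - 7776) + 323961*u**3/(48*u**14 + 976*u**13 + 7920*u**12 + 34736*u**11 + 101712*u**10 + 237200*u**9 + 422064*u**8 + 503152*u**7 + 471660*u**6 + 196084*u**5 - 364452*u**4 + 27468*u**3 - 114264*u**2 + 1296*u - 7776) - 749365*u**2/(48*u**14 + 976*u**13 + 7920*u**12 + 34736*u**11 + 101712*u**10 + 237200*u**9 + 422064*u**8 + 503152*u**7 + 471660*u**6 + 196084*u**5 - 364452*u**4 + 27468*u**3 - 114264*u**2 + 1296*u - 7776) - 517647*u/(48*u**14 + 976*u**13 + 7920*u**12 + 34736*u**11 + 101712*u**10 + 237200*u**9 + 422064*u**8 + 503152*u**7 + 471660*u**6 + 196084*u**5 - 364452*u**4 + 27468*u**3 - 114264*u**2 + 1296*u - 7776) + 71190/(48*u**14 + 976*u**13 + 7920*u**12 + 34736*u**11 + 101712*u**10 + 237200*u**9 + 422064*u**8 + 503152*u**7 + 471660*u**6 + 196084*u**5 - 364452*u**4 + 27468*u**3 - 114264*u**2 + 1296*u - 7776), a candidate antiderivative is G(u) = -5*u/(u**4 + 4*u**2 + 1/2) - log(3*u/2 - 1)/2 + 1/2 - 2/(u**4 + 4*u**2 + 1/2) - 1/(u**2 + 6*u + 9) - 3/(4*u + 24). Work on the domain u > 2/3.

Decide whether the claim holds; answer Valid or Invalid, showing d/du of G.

d/du[G] = (-24*u**13 - 468*u**12 - 3900*u**11 - 17380*u**10 - 43140*u**9 - 27276*u**8 + 196628*u**7 + 534596*u**6 + 566918*u**5 + 294779*u**4 + 323961*u**3 - 749365*u**2 - 517647*u + 71190)/(48*u**14 + 976*u**13 + 7920*u**12 + 34736*u**11 + 101712*u**10 + 237200*u**9 + 422064*u**8 + 503152*u**7 + 471660*u**6 + 196084*u**5 - 364452*u**4 + 27468*u**3 - 114264*u**2 + 1296*u - 7776)
This equals f(u) exactly, so the claim holds.

Valid: G'(u) = f(u).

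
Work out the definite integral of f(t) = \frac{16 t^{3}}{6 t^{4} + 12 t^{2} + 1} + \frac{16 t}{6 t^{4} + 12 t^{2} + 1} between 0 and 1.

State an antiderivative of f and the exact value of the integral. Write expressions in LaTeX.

f matches the chain-rule pattern g'(h)*h' with inner function h(t) = 2 t^{4} + 4 t^{2} + \frac{1}{3}; substituting u = h(t) collapses the integral.
F(t) = \frac{2 \log{\left(2 t^{4} + 4 t^{2} + \frac{1}{3} \right)}}{3} is an antiderivative of f.
Check: d/dt[\frac{2 \log{\left(2 t^{4} + 4 t^{2} + \frac{1}{3} \right)}}{3}] = \frac{16 t^{3} + 16 t}{6 t^{4} + 12 t^{2} + 1}, which equals f(t).
F(1) = \frac{2 \log{\left(\frac{19}{3} \right)}}{3}; F(0) = - \frac{2 \log{\left(3 \right)}}{3}.
Integral = F(1) - F(0) = \frac{2 \log{\left(3 \right)}}{3} + \frac{2 \log{\left(\frac{19}{3} \right)}}{3}.

Antiderivative: F(t) = \frac{2 \log{\left(2 t^{4} + 4 t^{2} + \frac{1}{3} \right)}}{3}; value = \frac{2 \log{\left(3 \right)}}{3} + \frac{2 \log{\left(\frac{19}{3} \right)}}{3}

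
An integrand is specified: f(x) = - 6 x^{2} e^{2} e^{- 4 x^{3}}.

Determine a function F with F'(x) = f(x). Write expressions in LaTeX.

An antiderivative is F(x) = \frac{e^{2 - 4 x^{3}}}{2}.

f matches the chain-rule pattern g'(h)*h' with inner function h(x) = 2 - 4 x^{3}; substituting u = h(x) collapses the integral.
Check: d/dx[\frac{e^{2 - 4 x^{3}}}{2}] = - 6 x^{2} e^{2} e^{- 4 x^{3}} = f(x).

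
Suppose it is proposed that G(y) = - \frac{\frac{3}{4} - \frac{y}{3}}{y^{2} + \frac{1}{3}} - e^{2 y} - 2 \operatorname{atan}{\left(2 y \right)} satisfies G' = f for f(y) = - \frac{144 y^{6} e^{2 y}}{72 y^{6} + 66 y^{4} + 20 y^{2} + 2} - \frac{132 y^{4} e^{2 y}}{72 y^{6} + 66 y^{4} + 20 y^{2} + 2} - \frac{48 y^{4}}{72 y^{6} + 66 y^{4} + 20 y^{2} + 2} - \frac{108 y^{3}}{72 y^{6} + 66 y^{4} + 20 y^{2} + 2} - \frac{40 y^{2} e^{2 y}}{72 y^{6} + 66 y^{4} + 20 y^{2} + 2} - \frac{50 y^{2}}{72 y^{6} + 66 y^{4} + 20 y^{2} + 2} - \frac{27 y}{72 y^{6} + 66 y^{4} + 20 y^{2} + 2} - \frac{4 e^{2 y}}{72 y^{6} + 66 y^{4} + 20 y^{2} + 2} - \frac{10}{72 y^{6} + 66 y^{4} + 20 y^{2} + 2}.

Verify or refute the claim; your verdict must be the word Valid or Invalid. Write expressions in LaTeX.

Invalid: d/dy[G] - f = \frac{- 6 y^{2} + 27 y + 2}{9 y^{4} + 6 y^{2} + 1}, which is not 0.

d/dy[G] = \frac{- 144 y^{6} e^{2 y} - 132 y^{4} e^{2 y} - 96 y^{4} + 108 y^{3} - 40 y^{2} e^{2 y} - 46 y^{2} + 27 y - 4 e^{2 y} - 6}{72 y^{6} + 66 y^{4} + 20 y^{2} + 2}
d/dy[G] - f(y) = \frac{- 6 y^{2} + 27 y + 2}{9 y^{4} + 6 y^{2} + 1} != 0.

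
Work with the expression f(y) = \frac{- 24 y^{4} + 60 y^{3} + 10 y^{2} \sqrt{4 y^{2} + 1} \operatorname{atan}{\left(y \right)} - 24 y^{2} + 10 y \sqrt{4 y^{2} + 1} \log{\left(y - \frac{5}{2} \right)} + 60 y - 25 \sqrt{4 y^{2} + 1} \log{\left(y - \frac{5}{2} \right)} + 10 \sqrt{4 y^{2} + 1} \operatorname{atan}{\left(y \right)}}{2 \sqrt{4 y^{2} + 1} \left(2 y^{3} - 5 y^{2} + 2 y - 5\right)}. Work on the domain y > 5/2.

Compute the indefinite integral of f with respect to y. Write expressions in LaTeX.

Any candidate F(y) must reproduce f(y) exactly when differentiated.
Check: d/dy[\frac{- 3 \sqrt{4 y^{2} + 1} + 5 \log{\left(y - \frac{5}{2} \right)} \operatorname{atan}{\left(y \right)}}{2}] = \frac{- 24 y^{4} + 60 y^{3} + 10 y^{2} \sqrt{4 y^{2} + 1} \operatorname{atan}{\left(y \right)} - 24 y^{2} + 10 y \sqrt{4 y^{2} + 1} \log{\left(y - \frac{5}{2} \right)} + 60 y - 25 \sqrt{4 y^{2} + 1} \log{\left(y - \frac{5}{2} \right)} + 10 \sqrt{4 y^{2} + 1} \operatorname{atan}{\left(y \right)}}{4 y^{3} \sqrt{4 y^{2} + 1} - 10 y^{2} \sqrt{4 y^{2} + 1} + 4 y \sqrt{4 y^{2} + 1} - 10 \sqrt{4 y^{2} + 1}}, which equals f(y).

F(y) = \frac{- 3 \sqrt{4 y^{2} + 1} + 5 \log{\left(y - \frac{5}{2} \right)} \operatorname{atan}{\left(y \right)}}{2} + C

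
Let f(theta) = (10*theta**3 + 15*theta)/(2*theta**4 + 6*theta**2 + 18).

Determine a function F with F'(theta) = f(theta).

An antiderivative is F(theta) = 5*log(theta**4/3 + theta**2 + 3)/4.

f matches the chain-rule pattern g'(h)*h' with inner function h(theta) = 2*theta**4/3 + 2*theta**2 + 6; substituting u = h(theta) collapses the integral.
Check: d/dtheta[5*log(theta**4/3 + theta**2 + 3)/4] = (10*theta**3 + 15*theta)/(2*theta**4 + 6*theta**2 + 18) = f(theta).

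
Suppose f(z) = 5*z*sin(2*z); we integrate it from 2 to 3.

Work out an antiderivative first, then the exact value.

Antiderivative: F(z) = 5*(-2*z*cos(2*z) + sin(2*z))/4; value = -15*cos(6)/2 + 5*cos(4) + 5*sin(6)/4 - 5*sin(4)/4

An antiderivative F(z) passes only if d/dz[F] lands on f(z) exactly.
F(z) = 5*(-2*z*cos(2*z) + sin(2*z))/4 is an antiderivative of f.
Check: d/dz[5*(-2*z*cos(2*z) + sin(2*z))/4] = 5*z*sin(2*z) = f(z).
F(3) = -15*cos(6)/2 + 5*sin(6)/4; F(2) = 5*sin(4)/4 - 5*cos(4).
Integral = F(3) - F(2) = -15*cos(6)/2 + 5*cos(4) + 5*sin(6)/4 - 5*sin(4)/4.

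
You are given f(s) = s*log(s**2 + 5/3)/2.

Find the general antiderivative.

F(s) = (3*s**2*log(s**2 + 5/3) - 3*s**2 + 5*log(3*s**2 + 5))/12 + C

Any candidate F(s) must reproduce f(s) exactly when differentiated.
Check: d/ds[(3*s**2*log(s**2 + 5/3) - 3*s**2 + 5*log(3*s**2 + 5))/12] = s*log(s**2 + 5/3)/2 = f(s).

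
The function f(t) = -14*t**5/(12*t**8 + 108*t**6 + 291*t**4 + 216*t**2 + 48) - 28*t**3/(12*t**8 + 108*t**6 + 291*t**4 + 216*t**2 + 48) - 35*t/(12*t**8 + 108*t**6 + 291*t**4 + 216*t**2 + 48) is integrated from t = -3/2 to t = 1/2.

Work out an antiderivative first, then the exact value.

Integrate term by term and add the pieces.
F(t) = (7*t**2 + 7)/(12*t**4 + 54*t**2 + 24) is an antiderivative of f.
Check: d/dt[(7*t**2 + 7)/(12*t**4 + 54*t**2 + 24)] = (-14*t**5 - 28*t**3 - 35*t)/(12*t**8 + 108*t**6 + 291*t**4 + 216*t**2 + 48), which equals f(t).
F(1/2) = 35/153; F(-3/2) = 91/825.
Integral = F(1/2) - F(-3/2) = 4984/42075.

Antiderivative: F(t) = (7*t**2 + 7)/(12*t**4 + 54*t**2 + 24); value = 4984/42075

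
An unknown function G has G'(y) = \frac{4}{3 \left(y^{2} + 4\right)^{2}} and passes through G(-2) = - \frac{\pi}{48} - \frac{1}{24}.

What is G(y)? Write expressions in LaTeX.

G(y) = \frac{4 y}{24 y^{2} + 96} + \frac{\operatorname{atan}{\left(\frac{y}{2} \right)}}{12}

A first test for any G(y): its y-derivative must equal the given G'(y).
A general antiderivative is \frac{4 y}{24 y^{2} + 96} + \frac{\operatorname{atan}{\left(\frac{y}{2} \right)}}{12} + C.
The condition gives C = - \frac{\pi}{48} - \frac{1}{24} - (- \frac{\pi}{48} - \frac{1}{24}) = 0.
So G(y) = \frac{4 y}{24 y^{2} + 96} + \frac{\operatorname{atan}{\left(\frac{y}{2} \right)}}{12}.
Check: d/dy[\frac{4 y}{24 y^{2} + 96} + \frac{\operatorname{atan}{\left(\frac{y}{2} \right)}}{12}] = \frac{4}{3 y^{4} + 24 y^{2} + 48}, which equals G'(y).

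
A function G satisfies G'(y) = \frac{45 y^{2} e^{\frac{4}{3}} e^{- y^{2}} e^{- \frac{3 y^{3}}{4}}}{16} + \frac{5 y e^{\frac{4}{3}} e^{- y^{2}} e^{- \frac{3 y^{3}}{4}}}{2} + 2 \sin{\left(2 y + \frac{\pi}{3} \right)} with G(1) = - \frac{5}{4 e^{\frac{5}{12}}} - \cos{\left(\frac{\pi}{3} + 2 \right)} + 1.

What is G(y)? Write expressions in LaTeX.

The integrand splits into summands that can be handled one at a time.
A general antiderivative is - \frac{5 e^{- \frac{3 y^{3}}{4} - y^{2} + \frac{4}{3}}}{4} - \cos{\left(2 y + \frac{\pi}{3} \right)} + C.
The condition gives C = - \frac{5}{4 e^{\frac{5}{12}}} - \cos{\left(\frac{\pi}{3} + 2 \right)} + 1 - (- \frac{5}{4 e^{\frac{5}{12}}} - \cos{\left(\frac{\pi}{3} + 2 \right)}) = 1.
So G(y) = - \frac{5 e^{- \frac{3 y^{3}}{4} - y^{2} + \frac{4}{3}}}{4} - \cos{\left(2 y + \frac{\pi}{3} \right)} + 1.
Check: d/dy[- \frac{5 e^{- \frac{3 y^{3}}{4} - y^{2} + \frac{4}{3}}}{4} - \cos{\left(2 y + \frac{\pi}{3} \right)} + 1] = \frac{\left(45 y^{2} + 40 y + \frac{32 e^{y^{2}} e^{\frac{3 y^{3}}{4}} \sin{\left(2 y + \frac{\pi}{3} \right)}}{e^{\frac{4}{3}}}\right) e^{\frac{4}{3}} e^{- y^{2}} e^{- \frac{3 y^{3}}{4}}}{16}, which equals G'(y).

G(y) = - \frac{5 e^{- \frac{3 y^{3}}{4} - y^{2} + \frac{4}{3}}}{4} - \cos{\left(2 y + \frac{\pi}{3} \right)} + 1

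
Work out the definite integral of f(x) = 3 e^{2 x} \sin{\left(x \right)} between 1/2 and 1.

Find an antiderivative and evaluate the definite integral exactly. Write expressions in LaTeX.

Any candidate F(x) must reproduce f(x) exactly when differentiated.
F(x) = - \frac{3 \left(- 2 \sin{\left(x \right)} + \cos{\left(x \right)}\right) e^{2 x}}{5} is an antiderivative of f.
Check: d/dx[- \frac{3 \left(- 2 \sin{\left(x \right)} + \cos{\left(x \right)}\right) e^{2 x}}{5}] = 3 e^{2 x} \sin{\left(x \right)} = f(x).
F(1) = - \frac{3 e^{2} \cos{\left(1 \right)}}{5} + \frac{6 e^{2} \sin{\left(1 \right)}}{5}; F(1/2) = - \frac{3 e \cos{\left(\frac{1}{2} \right)}}{5} + \frac{6 e \sin{\left(\frac{1}{2} \right)}}{5}.
Integral = F(1) - F(1/2) = - \frac{3 e^{2} \cos{\left(1 \right)}}{5} - \frac{6 e \sin{\left(\frac{1}{2} \right)}}{5} + \frac{3 e \cos{\left(\frac{1}{2} \right)}}{5} + \frac{6 e^{2} \sin{\left(1 \right)}}{5}.

Antiderivative: F(x) = - \frac{3 \left(- 2 \sin{\left(x \right)} + \cos{\left(x \right)}\right) e^{2 x}}{5}; value = - \frac{3 e^{2} \cos{\left(1 \right)}}{5} - \frac{6 e \sin{\left(\frac{1}{2} \right)}}{5} + \frac{3 e \cos{\left(\frac{1}{2} \right)}}{5} + \frac{6 e^{2} \sin{\left(1 \right)}}{5}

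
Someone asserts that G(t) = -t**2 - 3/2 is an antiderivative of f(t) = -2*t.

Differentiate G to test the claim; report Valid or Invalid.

d/dt[G] = -2*t
This equals f(t) exactly, so the claim holds.

Valid - the claim checks out under differentiation.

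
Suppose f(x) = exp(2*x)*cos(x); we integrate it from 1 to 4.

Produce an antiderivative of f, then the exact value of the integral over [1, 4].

Antiderivative: F(x) = exp(2*x)*sin(x)/5 + 2*exp(2*x)*cos(x)/5; value = 2*exp(8)*cos(4)/5 + exp(8)*sin(4)/5 - 2*exp(2)*cos(1)/5 - exp(2)*sin(1)/5

For F(x) to be correct the identity F'(x) - f(x) = 0 must hold.
F(x) = exp(2*x)*sin(x)/5 + 2*exp(2*x)*cos(x)/5 is an antiderivative of f.
Check: d/dx[exp(2*x)*sin(x)/5 + 2*exp(2*x)*cos(x)/5] = exp(2*x)*cos(x) = f(x).
F(4) = 2*exp(8)*cos(4)/5 + exp(8)*sin(4)/5; F(1) = exp(2)*sin(1)/5 + 2*exp(2)*cos(1)/5.
Integral = F(4) - F(1) = 2*exp(8)*cos(4)/5 + exp(8)*sin(4)/5 - 2*exp(2)*cos(1)/5 - exp(2)*sin(1)/5.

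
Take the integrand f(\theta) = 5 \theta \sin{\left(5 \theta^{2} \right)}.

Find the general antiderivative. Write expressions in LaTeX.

The substitution u = 5 \theta^{2} works: f is exactly (dF/du)*(du/d\theta) for that inner function.
Check: d/d\theta[- \frac{\cos{\left(5 \theta^{2} \right)}}{2}] = 5 \theta \sin{\left(5 \theta^{2} \right)} = f(\theta).

F(\theta) = - \frac{\cos{\left(5 \theta^{2} \right)}}{2} + C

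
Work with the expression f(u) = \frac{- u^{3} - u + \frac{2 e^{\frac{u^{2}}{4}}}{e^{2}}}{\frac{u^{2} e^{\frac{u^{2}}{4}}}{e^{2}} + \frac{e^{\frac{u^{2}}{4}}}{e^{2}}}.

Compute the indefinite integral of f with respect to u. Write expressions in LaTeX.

F(u) = \left(\frac{2 e^{\frac{u^{2}}{4}} \operatorname{atan}{\left(u \right)}}{e^{2}} + 2\right) e^{2} e^{- \frac{u^{2}}{4}} + C

Differentiate the proposed F(u) back; it has to land on f(u) exactly.
Check: d/du[\left(\frac{2 e^{\frac{u^{2}}{4}} \operatorname{atan}{\left(u \right)}}{e^{2}} + 2\right) e^{2} e^{- \frac{u^{2}}{4}}] = \frac{- u^{3} e^{2} - u e^{2} + 2 e^{\frac{u^{2}}{4}}}{u^{2} e^{\frac{u^{2}}{4}} + e^{\frac{u^{2}}{4}}}, which equals f(u).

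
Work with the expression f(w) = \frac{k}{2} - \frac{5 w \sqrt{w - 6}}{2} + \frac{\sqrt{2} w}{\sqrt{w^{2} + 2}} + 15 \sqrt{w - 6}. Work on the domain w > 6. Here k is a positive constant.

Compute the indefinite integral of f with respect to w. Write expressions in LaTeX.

Integrate term by term and add the pieces.
Check: d/dw[\frac{k w}{2} - \left(w - 6\right)^{\frac{5}{2}} + \sqrt{2 w^{2} + 4}] = \frac{k \sqrt{w^{2} + 2} - 5 w \sqrt{w - 6} \sqrt{w^{2} + 2} + 2 \sqrt{2} w + 30 \sqrt{w - 6} \sqrt{w^{2} + 2}}{2 \sqrt{w^{2} + 2}}, which equals f(w).

F(w) = \frac{k w}{2} - \left(w - 6\right)^{\frac{5}{2}} + \sqrt{2 w^{2} + 4} + C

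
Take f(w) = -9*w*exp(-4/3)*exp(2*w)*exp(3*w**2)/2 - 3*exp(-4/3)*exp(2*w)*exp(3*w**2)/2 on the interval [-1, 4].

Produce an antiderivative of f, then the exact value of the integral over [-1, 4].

Antiderivative: F(w) = -3*exp(-4/3)*exp(2*w)*exp(3*w**2)/4; value = -3*exp(164/3)/4 + 3*exp(-1/3)/4

f matches the chain-rule pattern g'(h)*h' with inner function h(w) = 3*w**2 + 2*w - 4/3; substituting u = h(w) collapses the integral.
F(w) = -3*exp(-4/3)*exp(2*w)*exp(3*w**2)/4 is an antiderivative of f.
Check: d/dw[-3*exp(-4/3)*exp(2*w)*exp(3*w**2)/4] = (-9*w*exp(2*w)*exp(3*w**2) - 3*exp(2*w)*exp(3*w**2))*exp(-4/3)/2, which equals f(w).
F(4) = -3*exp(164/3)/4; F(-1) = -3*exp(-1/3)/4.
Integral = F(4) - F(-1) = -3*exp(164/3)/4 + 3*exp(-1/3)/4.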